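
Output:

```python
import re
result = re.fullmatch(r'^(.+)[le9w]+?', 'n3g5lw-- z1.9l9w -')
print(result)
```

The pattern matches anchored at the start of the string; then one or more of any character (captured); then one or more of one of [le9w] (lazy).
For `fullmatch`, every character of the input must be accounted for by the pattern.
Here there's no way to consume every character, so the call returns None.

None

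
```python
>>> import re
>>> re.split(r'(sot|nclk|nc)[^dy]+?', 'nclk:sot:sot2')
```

The regex engine tests alternatives in the order written; an earlier branch that matches wins even if a later one would match more.
`re.split` interleaves the captured-group text with the surrounding fragments.

['', 'nclk', '', 'sot', '', 'sot', '']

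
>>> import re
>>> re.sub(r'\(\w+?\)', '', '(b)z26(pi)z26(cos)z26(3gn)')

Matches: at [0:3] → '(b)'; at [6:10] → '(pi)'; at [13:18] → '(cos)'; at [21:26] → '(3gn)'.
Each match is replaced by ''.

'z26z26z26'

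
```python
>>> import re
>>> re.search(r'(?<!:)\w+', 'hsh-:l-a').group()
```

The negative lookahead/lookbehind blocks any match where the forbidden context is present.
`search` walks the string left to right and returns the first match it finds.
The match spans [0:3] → 'hsh'.

'hsh'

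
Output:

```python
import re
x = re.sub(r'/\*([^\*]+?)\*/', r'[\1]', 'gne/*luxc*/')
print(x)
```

Each match is replaced using the text its own group 1 captured.

gne[luxc]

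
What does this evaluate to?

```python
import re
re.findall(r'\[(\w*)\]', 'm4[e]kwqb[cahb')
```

['e']

Because there's exactly one group, `findall` drops the full match and keeps group 1 from the one hit.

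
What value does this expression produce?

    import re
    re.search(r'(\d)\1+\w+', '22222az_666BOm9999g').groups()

('2',)

The match spans [0:19] → '22222az_666BOm9999g'.
Captured: group 1 = '2'.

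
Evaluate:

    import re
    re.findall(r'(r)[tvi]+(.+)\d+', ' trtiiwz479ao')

[('r', 'wz47')]

The pattern matches a literal 'r' (captured); then one or more of one of [tvi]; then one or more of any character (captured); then one or more of a digit.
`findall` packs the 2 group values into a tuple for every match.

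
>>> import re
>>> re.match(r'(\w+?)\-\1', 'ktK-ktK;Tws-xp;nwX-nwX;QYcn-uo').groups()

('ktK',)

`\1` has to match the exact text group 1 already captured.
`match` is anchored at position 0; if the pattern doesn't fit there, it returns None.
The match spans [0:7] → 'ktK-ktK'.
Captured: group 1 = 'ktK'.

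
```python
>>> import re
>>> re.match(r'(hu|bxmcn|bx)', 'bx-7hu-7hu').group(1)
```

`re.match` won't scan ahead — the pattern has to work from the very first character.
The match spans [0:2] → 'bx'.
Captured: group 1 = 'bx'.

'bx'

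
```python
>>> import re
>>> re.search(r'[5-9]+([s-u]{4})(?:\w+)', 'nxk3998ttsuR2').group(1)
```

'ttsu'

The match spans [4:13] → '998ttsuR2'.
Captured: group 1 = 'ttsu'.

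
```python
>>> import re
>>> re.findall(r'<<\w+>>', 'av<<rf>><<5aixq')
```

['<<rf>>']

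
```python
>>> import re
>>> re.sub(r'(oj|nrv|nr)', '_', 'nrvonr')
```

'_o_'

Alternation isn't longest-match — the leftmost alternative that fits at this position is chosen.
Matches: at [0:3] → 'nrv'; at [4:6] → 'nr'.
Each match is replaced by '_'.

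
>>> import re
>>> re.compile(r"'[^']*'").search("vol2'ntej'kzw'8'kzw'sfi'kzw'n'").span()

(4, 10)

`search` walks the string left to right and returns the first match it finds.
The match spans [4:10] → "'ntej'".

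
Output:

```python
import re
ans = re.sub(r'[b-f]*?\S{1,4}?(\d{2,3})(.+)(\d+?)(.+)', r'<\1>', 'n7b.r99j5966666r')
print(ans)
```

This matches zero or more of a character in [b-f] (lazy), then 1 to 4 of a non-whitespace character (lazy); then 2 to 3 of a digit (captured); then one or more of any character (captured); then one or more of a digit (lazy) (captured); then one or more of any character (captured).
Matches: at [1:16] → '7b.r99j5966666r'.
The replacement refers to a captured group, so each match is rewritten using its own captured text.

n<99>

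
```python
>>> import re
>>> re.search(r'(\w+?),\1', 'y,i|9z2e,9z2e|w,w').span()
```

(4, 13)

`\1` is not a pattern — it's the concrete string captured by group 1, re-applied verbatim.
The match spans [4:13] → '9z2e,9z2e'.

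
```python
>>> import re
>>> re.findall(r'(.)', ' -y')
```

[' ', '-', 'y']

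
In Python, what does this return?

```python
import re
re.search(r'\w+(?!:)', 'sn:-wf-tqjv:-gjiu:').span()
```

The negative lookahead/lookbehind blocks any match where the forbidden context is present.
The match spans [0:1] → 's'.

(0, 1)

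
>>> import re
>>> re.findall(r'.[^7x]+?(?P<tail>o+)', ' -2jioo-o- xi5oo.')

['oo', 'oo']

The pattern matches any character, then one or more of any character except [7x] (lazy); then one or more of a literal 'o' (captured as 'tail').
Walking the string: at [0:7] match ' -2jioo', group 1 = 'oo'; at [11:16] match 'xi5oo', group 1 = 'oo'.
`findall` collects group 1 from each match (2 total).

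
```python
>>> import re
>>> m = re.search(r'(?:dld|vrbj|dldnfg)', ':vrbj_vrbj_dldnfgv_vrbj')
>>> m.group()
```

'vrbj'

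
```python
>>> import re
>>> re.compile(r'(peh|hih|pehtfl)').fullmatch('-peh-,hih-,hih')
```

For `fullmatch`, every character of the input must be accounted for by the pattern.
Here the pattern can't cover the whole string, so the call returns None.

None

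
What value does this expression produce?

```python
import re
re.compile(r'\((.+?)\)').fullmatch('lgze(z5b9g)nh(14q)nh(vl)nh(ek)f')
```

None

`fullmatch` succeeds only if the pattern covers the string from start to end.
Here the string isn't matched end-to-end, so the call returns None.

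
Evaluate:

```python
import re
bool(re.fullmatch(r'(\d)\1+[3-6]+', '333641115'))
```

False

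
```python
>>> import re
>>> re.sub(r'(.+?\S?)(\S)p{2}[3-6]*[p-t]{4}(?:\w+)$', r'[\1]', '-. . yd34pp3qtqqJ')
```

Each match is replaced using the text its own group 1 captured.

'[-. . yd3]'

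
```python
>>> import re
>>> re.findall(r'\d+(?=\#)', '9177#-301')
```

['9177']

The `(?=…)`/`(?<=…)` assertion just peeks at neighbouring text; it doesn't advance the match position.
`findall` yields the raw match text (1 of them) because the pattern has no groups.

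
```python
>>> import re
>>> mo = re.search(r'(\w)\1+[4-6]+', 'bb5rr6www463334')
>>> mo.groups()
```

('b',)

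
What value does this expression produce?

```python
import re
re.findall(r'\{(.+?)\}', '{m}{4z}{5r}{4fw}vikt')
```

['m', '4z', '5r', '4fw']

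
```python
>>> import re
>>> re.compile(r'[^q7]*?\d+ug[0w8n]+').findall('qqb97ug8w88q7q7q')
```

Pattern: zero or more of any character except [q7] (lazy), then one or more of a digit, then the literal 'ug'; then one or more of one of [0w8n].
Matches: at [2:11] → 'b97ug8w88'.
No capturing groups, so `findall` returns the 1 full match string.

['b97ug8w88']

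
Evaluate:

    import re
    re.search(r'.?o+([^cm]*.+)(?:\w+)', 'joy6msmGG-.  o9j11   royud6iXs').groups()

('y6msmGG-.  o9j11   royud6iX',)

Pattern: optionally any character, then one or more of a literal 'o'; then zero or more of any character except [cm], then one or more of any character (captured); then one or more of a word character (non-capturing group).
`search` walks the string left to right and returns the first match it finds.
The match spans [0:30] → 'joy6msmGG-.  o9j11   royud6iXs'.
Captured: group 1 = 'y6msmGG-.  o9j11   royud6iX'.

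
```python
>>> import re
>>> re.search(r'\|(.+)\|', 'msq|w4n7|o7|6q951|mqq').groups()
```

('w4n7|o7|6q951',)

`search` walks the string left to right and returns the first match it finds.
The match spans [3:18] → '|w4n7|o7|6q951|'.
Captured: group 1 = 'w4n7|o7|6q951'.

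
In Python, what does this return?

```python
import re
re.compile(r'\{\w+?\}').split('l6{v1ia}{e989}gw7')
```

['l6', '', 'gw7']

`split` removes every match and returns the 3 fragments in between.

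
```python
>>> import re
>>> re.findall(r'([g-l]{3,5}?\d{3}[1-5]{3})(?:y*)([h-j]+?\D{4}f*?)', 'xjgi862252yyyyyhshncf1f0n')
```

[('jgi862252', 'hshnc')]

The pattern matches 3 to 5 of a character in [g-l] (lazy), then exactly 3 of a digit, then exactly 3 of a character in [1-5] (captured); then zero or more of a literal 'y' (non-capturing group); then one or more of a character in [h-j] (lazy), then exactly 4 of a non-digit, then zero or more of a literal 'f' (lazy) (captured).
The `?` after the quantifier makes it lazy — it takes as little as possible before letting the rest of the pattern try.
Walking the string: at [1:20] match 'jgi862252yyyyyhshnc', groups = ('jgi862252', 'hshnc').
`findall` packs the 2 group values into a tuple for every match.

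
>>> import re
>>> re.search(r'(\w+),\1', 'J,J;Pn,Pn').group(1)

'J'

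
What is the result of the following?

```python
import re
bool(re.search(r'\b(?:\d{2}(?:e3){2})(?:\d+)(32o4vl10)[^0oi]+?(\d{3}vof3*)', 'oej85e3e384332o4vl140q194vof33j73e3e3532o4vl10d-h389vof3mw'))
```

False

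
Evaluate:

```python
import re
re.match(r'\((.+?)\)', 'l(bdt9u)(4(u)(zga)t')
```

`match` is anchored at position 0; if the pattern doesn't fit there, it returns None.
Here position 0 doesn't satisfy it, so the call returns None.

None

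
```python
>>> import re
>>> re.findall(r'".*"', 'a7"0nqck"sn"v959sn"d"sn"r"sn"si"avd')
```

Matches: at [2:32] → '"0nqck"sn"v959sn"d"sn"r"sn"si"'.
Since nothing is captured, `findall` lists the 1 matched substring directly.

['"0nqck"sn"v959sn"d"sn"r"sn"si"']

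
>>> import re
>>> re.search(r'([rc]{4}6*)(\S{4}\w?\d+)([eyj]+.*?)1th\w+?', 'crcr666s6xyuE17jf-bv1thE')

None

The pattern matches exactly 4 of one of [rc], then zero or more of the literal '6' (captured); then exactly 4 of a non-whitespace character, then optionally a word character, then one or more of a digit (captured); then one or more of one of [eyj], then zero or more of any character (lazy) (captured); then the literal '1th', then one or more of a word character (lazy).
`search` walks the string left to right and returns the first match it finds.
Here the pattern never matches, so the call returns None.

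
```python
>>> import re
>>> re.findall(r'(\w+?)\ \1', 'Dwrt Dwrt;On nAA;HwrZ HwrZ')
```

`\1` has to match the exact text group 1 already captured.
`findall` collects group 1 from each match (3 total).

['Dwrt', 'n', 'HwrZ']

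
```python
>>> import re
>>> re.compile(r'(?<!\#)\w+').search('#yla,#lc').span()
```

`(?!…)`/`(?<!…)` only lets a position through if the neighbouring text does NOT match; no characters are consumed.
`re.search` scans for the first position where the pattern succeeds.
The match spans [2:4] → 'la'.

(2, 4)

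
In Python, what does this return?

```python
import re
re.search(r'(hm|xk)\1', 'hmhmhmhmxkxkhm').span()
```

A backreference is literal: `\1` must see the identical characters the first group matched.
The match spans [0:4] → 'hmhm'.

(0, 4)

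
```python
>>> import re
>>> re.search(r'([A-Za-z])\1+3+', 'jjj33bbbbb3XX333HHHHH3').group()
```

`\1` is not a pattern — it's the concrete string captured by group 1, re-applied verbatim.
The match spans [0:5] → 'jjj33'.

'jjj33'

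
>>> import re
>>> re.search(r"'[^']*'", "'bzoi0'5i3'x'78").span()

The match spans [0:7] → "'bzoi0'".

(0, 7)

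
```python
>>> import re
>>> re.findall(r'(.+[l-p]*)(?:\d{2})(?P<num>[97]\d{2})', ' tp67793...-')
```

[(' tp', '793')]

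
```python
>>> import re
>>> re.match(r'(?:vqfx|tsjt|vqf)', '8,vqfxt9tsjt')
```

None

`re.match` won't scan ahead — the pattern has to work from the very first character.
Here the pattern fails at index 0, so the call returns None.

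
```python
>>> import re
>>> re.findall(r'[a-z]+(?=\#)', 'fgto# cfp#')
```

The `(?=…)`/`(?<=…)` assertion just peeks at neighbouring text; it doesn't advance the match position.
Since nothing is captured, `findall` lists the 2 matched substrings directly.

['fgto', 'cfp']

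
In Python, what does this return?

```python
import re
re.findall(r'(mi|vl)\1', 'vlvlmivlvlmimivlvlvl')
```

['vl', 'vl', 'mi', 'vl']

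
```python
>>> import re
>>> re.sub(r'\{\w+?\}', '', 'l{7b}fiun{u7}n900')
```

'lfiunn900'

Matches: at [1:5] → '{7b}'; at [9:13] → '{u7}'.
Each match is replaced by ''.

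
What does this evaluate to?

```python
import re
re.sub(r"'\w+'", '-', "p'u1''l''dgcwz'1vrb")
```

`sub` substitutes '-' at each match site.

'p---1vrb'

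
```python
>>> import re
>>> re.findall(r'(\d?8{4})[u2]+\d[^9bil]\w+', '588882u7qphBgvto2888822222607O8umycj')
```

This matches optionally a digit, then exactly 4 of the literal '8' (captured); then one or more of one of [u2]; then a digit, then any character except [9bil], then one or more of a word character.
Matches: at [0:36] match '588882u7qphBgvto2888822222607O8umycj', group 1 = '58888'.
One capturing group, so `findall` returns just the captured substring from the one match — 1 in all.

['58888']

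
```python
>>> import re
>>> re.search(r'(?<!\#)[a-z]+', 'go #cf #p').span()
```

(0, 2)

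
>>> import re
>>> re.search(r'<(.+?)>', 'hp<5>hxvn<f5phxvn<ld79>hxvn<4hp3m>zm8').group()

'<5>'

The `?` after the quantifier makes it lazy — it takes as little as possible before letting the rest of the pattern try.
The match spans [2:5] → '<5>'.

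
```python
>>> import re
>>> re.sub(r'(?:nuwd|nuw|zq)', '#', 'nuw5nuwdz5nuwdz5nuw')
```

`|` is ordered: at each position the engine commits to the first alternative that works.
`sub` substitutes '#' at each match site.

'#5#z5#z5#'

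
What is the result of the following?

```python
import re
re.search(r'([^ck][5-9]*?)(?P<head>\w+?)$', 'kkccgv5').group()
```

The pattern matches any character except [ck], then zero or more of a character in [5-9] (lazy) (captured); then one or more of a word character (lazy) (captured as 'head'); then anchored at the end.
`re.search` tries every starting position until one works.
The match spans [4:7] → 'gv5'.
Captured: group 1 = 'g', group 2 = 'v5'.

'gv5'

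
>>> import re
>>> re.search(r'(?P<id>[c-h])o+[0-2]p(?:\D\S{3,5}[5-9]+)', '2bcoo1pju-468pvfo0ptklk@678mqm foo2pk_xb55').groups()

The pattern matches a character in [c-h] (captured as 'id'); then one or more of the literal 'o', then a character in [0-2], then the literal 'p'; then a non-digit, then 3 to 5 of a non-whitespace character, then one or more of a character in [5-9] (non-capturing group).
Unlike `match`, `search` isn't anchored — it looks for the pattern anywhere in the string.
The match spans [2:13] → 'coo1pju-468'.
Captured: group 1 = 'c'.

('c',)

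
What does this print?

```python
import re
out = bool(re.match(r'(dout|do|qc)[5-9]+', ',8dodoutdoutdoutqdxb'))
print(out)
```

`match` is anchored at position 0; if the pattern doesn't fit there, it returns None.
Here position 0 doesn't satisfy it, so the call returns None, and `bool(None)` is False.

False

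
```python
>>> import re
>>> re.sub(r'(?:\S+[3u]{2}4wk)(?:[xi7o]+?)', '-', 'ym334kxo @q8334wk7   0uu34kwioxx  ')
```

'ym334kxo -   0uu34kwioxx  '

The pattern matches one or more of a non-whitespace character, then exactly 2 of one of [3u], then the literal '4wk' (non-capturing group); then one or more of one of [xi7o] (lazy) (non-capturing group).
Matches: at [9:18] → '@q8334wk7'.
Every occurrence is swapped for '-'.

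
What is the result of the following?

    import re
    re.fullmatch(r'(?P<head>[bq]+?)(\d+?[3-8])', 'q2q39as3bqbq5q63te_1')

None

`re.fullmatch` requires the pattern to consume the entire string.
Here there's no way to consume every character, so the call returns None.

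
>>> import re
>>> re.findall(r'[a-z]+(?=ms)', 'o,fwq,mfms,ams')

['mf', 'a']

Lookahead/lookbehind check context without consuming it, so the matched span excludes the asserted characters.
Walking the string: at [6:8] → 'mf'; at [11:12] → 'a'.
No capturing groups, so `findall` returns the 2 full match strings.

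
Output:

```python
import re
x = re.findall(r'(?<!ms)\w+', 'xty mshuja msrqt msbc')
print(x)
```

The negative lookaround is zero-width — it rules out positions where the adjacent text would match, without consuming anything.
No capturing groups, so `findall` returns the 4 full match strings.

['xty', 'mshuja', 'msrqt', 'msbc']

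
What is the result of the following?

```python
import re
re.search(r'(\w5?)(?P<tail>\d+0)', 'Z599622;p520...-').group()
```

'p520'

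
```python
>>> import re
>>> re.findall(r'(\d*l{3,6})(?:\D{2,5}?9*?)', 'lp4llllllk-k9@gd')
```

['4llllll']

The pattern matches zero or more of a digit, then 3 to 6 of the literal 'l' (captured); then 2 to 5 of a non-digit (lazy), then zero or more of the literal '9' (lazy) (non-capturing group).
Walking the string: at [2:11] match '4llllllk-', group 1 = '4llllll'.
With a single group, `findall` returns only what that group captured — 1 item.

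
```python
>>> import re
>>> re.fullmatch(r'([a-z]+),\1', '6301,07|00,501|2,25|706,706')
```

`re.fullmatch` is like wrapping the pattern in `^…$` (in single-line mode).
Here there's no way to consume every character, so the call returns None.

None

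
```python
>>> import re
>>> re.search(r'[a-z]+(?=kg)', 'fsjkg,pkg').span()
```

(0, 3)

Lookahead/lookbehind check context without consuming it, so the matched span excludes the asserted characters.
Unlike `match`, `search` isn't anchored — it looks for the pattern anywhere in the string.
The match spans [0:3] → 'fsj'.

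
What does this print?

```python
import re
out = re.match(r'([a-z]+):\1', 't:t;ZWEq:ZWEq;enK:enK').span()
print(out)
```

(0, 3)

`\1` has to match the exact text group 1 already captured.
`re.match` won't scan ahead — the pattern has to work from the very first character.
The match spans [0:3] → 't:t'.
Captured: group 1 = 't'.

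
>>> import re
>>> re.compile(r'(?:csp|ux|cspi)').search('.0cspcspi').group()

Unlike `match`, `search` isn't anchored — it looks for the pattern anywhere in the string.
The match spans [2:5] → 'csp'.

'csp'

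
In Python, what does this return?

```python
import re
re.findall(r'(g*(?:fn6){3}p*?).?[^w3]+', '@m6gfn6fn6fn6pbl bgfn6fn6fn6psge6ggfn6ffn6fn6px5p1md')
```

Pattern: zero or more of a literal 'g', then the literal 'fn6' repeated 3 times, then zero or more of a literal 'p' (lazy) (captured); then optionally any character; then one or more of any character except [w3].
Scanning left to right: at [3:52] match 'gfn6fn6fn6pbl bgfn6fn6fn6psge6ggfn6ffn6fn6px5p1md', group 1 = 'gfn6fn6fn6'.
Because there's exactly one group, `findall` drops the full match and keeps group 1 from the one hit.

['gfn6fn6fn6']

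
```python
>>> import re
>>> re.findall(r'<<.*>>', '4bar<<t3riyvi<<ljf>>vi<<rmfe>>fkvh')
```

['<<t3riyvi<<ljf>>vi<<rmfe>>']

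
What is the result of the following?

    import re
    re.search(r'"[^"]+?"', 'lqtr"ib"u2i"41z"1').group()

'"ib"'

Unlike `match`, `search` isn't anchored — it looks for the pattern anywhere in the string.
The match spans [4:8] → '"ib"'.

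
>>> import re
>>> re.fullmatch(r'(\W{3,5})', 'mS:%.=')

None

The pattern matches 3 to 5 of a non-word character (captured).
`fullmatch` succeeds only if the pattern covers the string from start to end.
Here the pattern can't cover the whole string, so the call returns None.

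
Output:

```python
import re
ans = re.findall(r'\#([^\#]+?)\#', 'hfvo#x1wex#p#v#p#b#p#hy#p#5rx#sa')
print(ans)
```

['x1wex', 'v', 'b', 'hy', '5rx']

Scanning left to right: at [4:11] match '#x1wex#', group 1 = 'x1wex'; at [12:15] match '#v#', group 1 = 'v'; at [16:19] match '#b#', group 1 = 'b'; at [20:24] match '#hy#', group 1 = 'hy'; at [25:30] match '#5rx#', group 1 = '5rx'.
One capturing group, so `findall` returns just the captured substring from each match — 5 in all.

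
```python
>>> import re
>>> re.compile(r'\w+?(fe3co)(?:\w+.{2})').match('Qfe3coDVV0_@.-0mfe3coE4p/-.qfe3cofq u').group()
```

'Qfe3coDVV0_@.'

`re.match` only tries the pattern at the start of the string.
The match spans [0:13] → 'Qfe3coDVV0_@.'.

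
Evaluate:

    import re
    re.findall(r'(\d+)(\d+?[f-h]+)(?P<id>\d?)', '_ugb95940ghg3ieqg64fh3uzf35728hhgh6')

[('9594', '0ghg', '3'), ('6', '4fh', '3'), ('3572', '8hhgh', '6')]

This matches one or more of a digit (captured); then one or more of a digit (lazy), then one or more of a character in [f-h] (captured); then optionally a digit (captured as 'id').
Walking the string: at [4:13] match '95940ghg3', groups = ('9594', '0ghg', '3'); at [17:22] match '64fh3', groups = ('6', '4fh', '3'); at [25:35] match '35728hhgh6', groups = ('3572', '8hhgh', '6').
Multiple groups make `findall` return tuples — one 3-tuple for each match.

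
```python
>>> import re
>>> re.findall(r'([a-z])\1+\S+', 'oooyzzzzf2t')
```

['o']

A backreference is literal: `\1` must see the identical characters the first group matched.
Walking the string: at [0:11] match 'oooyzzzzf2t', group 1 = 'o'.
With a single group, `findall` returns only what that group captured — 1 item.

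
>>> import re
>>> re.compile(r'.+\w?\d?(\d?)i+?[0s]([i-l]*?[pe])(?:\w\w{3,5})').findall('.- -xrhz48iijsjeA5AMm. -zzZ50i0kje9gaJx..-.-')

2 groups means the one result is a tuple of 2 captured strings — 1 here.

[('', 'kje')]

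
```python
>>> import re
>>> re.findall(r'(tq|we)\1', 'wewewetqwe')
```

`\1` is not a pattern — it's the concrete string captured by group 1, re-applied verbatim.
Matches: at [0:4] match 'wewe', group 1 = 'we'.
With a single group, `findall` returns only what that group captured — 1 item.

['we']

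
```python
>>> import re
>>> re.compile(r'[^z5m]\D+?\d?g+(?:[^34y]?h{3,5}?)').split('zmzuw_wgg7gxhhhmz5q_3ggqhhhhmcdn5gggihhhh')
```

This matches any character except [z5m]; then one or more of a non-digit (lazy), then optionally a digit, then one or more of a literal 'g'; then optionally any character except [34y], then 3 to 5 of the literal 'h' (lazy) (non-capturing group).
A non-greedy quantifier consumes as few characters as it can — just enough that the remainder of the pattern still matches from where it stops; whatever follows it matches normally.
Matches to split on: at [3:15] → 'uw_wgg7gxhhh'; at [18:27] → 'q_3ggqhhh'; at [27:40] → 'hmcdn5gggihhh'.
Each match becomes a cut point; 4 segments remain.

['zmz', 'mz5', '', 'h']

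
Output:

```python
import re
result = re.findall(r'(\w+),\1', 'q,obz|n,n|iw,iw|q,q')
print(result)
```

['n', 'iw', 'q']

A backreference is literal: `\1` must see the identical characters the first group matched.
Walking the string: at [6:9] match 'n,n', group 1 = 'n'; at [10:15] match 'iw,iw', group 1 = 'iw'; at [16:19] match 'q,q', group 1 = 'q'.
`findall` collects group 1 from each match (3 total).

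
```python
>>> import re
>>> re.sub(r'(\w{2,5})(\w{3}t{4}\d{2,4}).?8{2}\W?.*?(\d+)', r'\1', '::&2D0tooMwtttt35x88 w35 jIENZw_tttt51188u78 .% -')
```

This matches 2 to 5 of a word character (captured); then exactly 3 of a word character, then exactly 4 of the literal 't', then 2 to 4 of a digit (captured); then optionally any character; then exactly 2 of the literal '8', then optionally a non-word character, then zero or more of any character (lazy); then one or more of a digit (captured).
Matches: at [3:24] → '2D0tooMwtttt35x88 w35'; at [25:44] → 'jIENZw_tttt51188u78'.
`\1` in the replacement pulls in group 1's text for each match.

'::&2D0to jIEN .% -'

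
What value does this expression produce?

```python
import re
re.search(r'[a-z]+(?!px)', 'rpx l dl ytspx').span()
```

(0, 3)

A negative assertion filters positions out without eating any characters.
`search` walks the string left to right and returns the first match it finds.
The match spans [0:3] → 'rpx'.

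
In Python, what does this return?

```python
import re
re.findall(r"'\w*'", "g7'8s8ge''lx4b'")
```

["'8s8ge'", "'lx4b'"]

Walking the string: at [2:9] → "'8s8ge'"; at [9:15] → "'lx4b'".
Since nothing is captured, `findall` lists the 2 matched substrings directly.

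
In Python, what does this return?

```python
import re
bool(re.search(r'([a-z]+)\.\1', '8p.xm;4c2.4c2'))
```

False

`\1` has to match the exact text group 1 already captured.
`search` walks the string left to right and returns the first match it finds.
Here the pattern never matches, so the call returns None, and `bool(None)` is False.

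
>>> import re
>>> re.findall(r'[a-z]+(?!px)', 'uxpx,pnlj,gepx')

['uxpx', 'pnlj', 'gepx']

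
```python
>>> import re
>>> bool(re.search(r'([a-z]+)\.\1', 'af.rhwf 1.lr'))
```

The backreference `\1` re-matches whatever the first group consumed, character for character.
Here no position works, so the call returns None, and `bool(None)` is False.

False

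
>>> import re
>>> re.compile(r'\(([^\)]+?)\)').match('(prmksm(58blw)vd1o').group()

'(prmksm(58blw)'

With `match`, the pattern is implicitly anchored at the beginning.
The match spans [0:14] → '(prmksm(58blw)'.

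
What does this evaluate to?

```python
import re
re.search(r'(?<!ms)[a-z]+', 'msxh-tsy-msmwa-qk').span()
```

(0, 4)

A negative assertion filters positions out without eating any characters.
`search` walks the string left to right and returns the first match it finds.
The match spans [0:4] → 'msxh'.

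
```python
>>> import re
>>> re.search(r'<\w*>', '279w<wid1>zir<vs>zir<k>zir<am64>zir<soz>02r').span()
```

`search` walks the string left to right and returns the first match it finds.
The match spans [4:10] → '<wid1>'.

(4, 10)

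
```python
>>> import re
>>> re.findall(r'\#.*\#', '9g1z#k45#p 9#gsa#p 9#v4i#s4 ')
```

Scanning left to right: at [4:25] → '#k45#p 9#gsa#p 9#v4i#'.
With no groups in the pattern, `findall` gives back each whole match — 1 here.

['#k45#p 9#gsa#p 9#v4i#']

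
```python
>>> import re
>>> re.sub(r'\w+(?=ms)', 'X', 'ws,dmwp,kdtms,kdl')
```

'ws,dmwp,Xms,kdl'

The lookaround is zero-width — it requires the adjacent text to match without consuming it, so the asserted text isn't part of the match.
Every occurrence is swapped for 'X'.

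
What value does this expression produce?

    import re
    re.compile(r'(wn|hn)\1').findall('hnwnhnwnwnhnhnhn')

['wn', 'hn']

`\1` is not a pattern — it's the concrete string captured by group 1, re-applied verbatim.
`findall` collects group 1 from each match (2 total).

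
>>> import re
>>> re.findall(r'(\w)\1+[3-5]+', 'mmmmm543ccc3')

['m', 'c']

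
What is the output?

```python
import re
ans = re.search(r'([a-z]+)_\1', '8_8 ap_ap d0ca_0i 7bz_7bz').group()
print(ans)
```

ap_ap

The backreference `\1` re-matches whatever the first group consumed, character for character.
The match spans [4:9] → 'ap_ap'.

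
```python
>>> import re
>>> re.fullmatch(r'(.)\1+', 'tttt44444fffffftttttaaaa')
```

None

After group 1 captures some text, `\1` only succeeds where that same text appears again.
`re.fullmatch` is like wrapping the pattern in `^…$` (in single-line mode).
Here the pattern can't cover the whole string, so the call returns None.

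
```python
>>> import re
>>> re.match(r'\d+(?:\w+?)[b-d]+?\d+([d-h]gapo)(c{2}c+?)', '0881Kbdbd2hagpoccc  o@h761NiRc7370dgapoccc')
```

None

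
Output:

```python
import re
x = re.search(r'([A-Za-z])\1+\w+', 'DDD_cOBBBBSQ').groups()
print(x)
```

('D',)

The match spans [0:12] → 'DDD_cOBBBBSQ'.
Captured: group 1 = 'D'.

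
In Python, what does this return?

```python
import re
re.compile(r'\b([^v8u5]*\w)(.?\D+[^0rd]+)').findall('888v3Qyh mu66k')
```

This matches a word boundary (`\b`, zero-width); then zero or more of any character except [v8u5], then a word character (captured); then optionally any character, then one or more of a non-digit, then one or more of any character except [0rd] (captured).
Walking the string: at [8:14] match ' mu66k', groups = (' m', 'u66k').
`findall` packs the 2 group values into a tuple for every match.

[(' m', 'u66k')]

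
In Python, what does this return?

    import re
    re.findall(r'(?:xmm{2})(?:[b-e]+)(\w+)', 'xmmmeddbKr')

This matches the literal 'xm', then exactly 2 of the literal 'm' (non-capturing group); then one or more of a character in [b-e] (non-capturing group); then one or more of a word character (captured).
Scanning left to right: at [0:10] match 'xmmmeddbKr', group 1 = 'Kr'.
One capturing group, so `findall` returns just the captured substring from the one match — 1 in all.

['Kr']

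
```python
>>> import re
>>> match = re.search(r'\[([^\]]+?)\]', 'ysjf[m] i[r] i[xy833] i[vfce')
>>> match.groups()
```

The match spans [4:7] → '[m]'.
Captured: group 1 = 'm'.

('m',)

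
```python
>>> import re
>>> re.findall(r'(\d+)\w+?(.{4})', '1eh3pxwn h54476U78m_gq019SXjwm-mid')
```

The pattern matches one or more of a digit (captured); then one or more of a word character (lazy); then exactly 4 of any character (captured).
A non-greedy quantifier consumes as few characters as it can — just enough that the remainder of the pattern still matches from where it stops; whatever follows it matches normally.
Matches: at [0:6] match '1eh3px', groups = ('1', 'h3px'); at [10:20] match '54476U78m_', groups = ('54476', '78m_'); at [22:30] match '019SXjwm', groups = ('019', 'Xjwm').
Multiple groups make `findall` return tuples — one 2-tuple for each match.

[('1', 'h3px'), ('54476', '78m_'), ('019', 'Xjwm')]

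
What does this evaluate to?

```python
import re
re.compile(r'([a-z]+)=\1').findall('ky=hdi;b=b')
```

After group 1 captures some text, `\1` only succeeds where that same text appears again.
Scanning left to right: at [7:10] match 'b=b', group 1 = 'b'.
With a single group, `findall` returns only what that group captured — 1 item.

['b']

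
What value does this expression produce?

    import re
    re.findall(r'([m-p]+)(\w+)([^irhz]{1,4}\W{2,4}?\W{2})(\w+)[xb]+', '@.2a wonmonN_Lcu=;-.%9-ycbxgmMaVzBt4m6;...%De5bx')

Pattern: one or more of a character in [m-p] (captured); then one or more of a word character (captured); then 1 to 4 of any character except [irhz], then 2 to 4 of a non-word character (lazy), then exactly 2 of a non-word character (captured); then one or more of a word character (captured); then one or more of one of [xb].
Multiple groups make `findall` return tuples — one 4-tuple for the one match.

[('m', 'MaVzBt4m6', ';...%', 'De5b')]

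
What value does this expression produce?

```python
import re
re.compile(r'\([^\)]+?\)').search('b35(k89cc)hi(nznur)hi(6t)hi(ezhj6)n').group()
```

`search` walks the string left to right and returns the first match it finds.
The match spans [3:10] → '(k89cc)'.

'(k89cc)'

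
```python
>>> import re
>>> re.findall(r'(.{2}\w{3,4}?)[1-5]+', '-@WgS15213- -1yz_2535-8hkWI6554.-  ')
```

['-@WgS', ' -1yz_', '8hkWI6']

Pattern: exactly 2 of any character, then 3 to 4 of a word character (lazy) (captured); then one or more of a character in [1-5].
Because the quantifier is non-greedy, it stops expanding at the earliest point where the rest of the pattern can succeed.
Matches: at [0:10] match '-@WgS15213', group 1 = '-@WgS'; at [11:21] match ' -1yz_2535', group 1 = ' -1yz_'; at [22:31] match '8hkWI6554', group 1 = '8hkWI6'.
Because there's exactly one group, `findall` drops the full match and keeps group 1 from each hit.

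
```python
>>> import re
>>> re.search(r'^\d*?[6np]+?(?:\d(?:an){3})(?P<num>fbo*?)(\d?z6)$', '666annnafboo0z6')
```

None

The pattern matches anchored at the start of the string; then zero or more of a digit (lazy), then one or more of one of [6np] (lazy); then a digit, then the literal 'an' repeated 3 times (non-capturing group); then the literal 'fb', then zero or more of the literal 'o' (lazy) (captured as 'num'); then optionally a digit, then the literal 'z6' (captured); then anchored at the end.
`re.search` scans for the first position where the pattern succeeds.
Here no position works, so the call returns None.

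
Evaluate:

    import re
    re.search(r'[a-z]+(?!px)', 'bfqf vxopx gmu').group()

'bfqf'

The negative lookahead/lookbehind blocks any match where the forbidden context is present.
`search` walks the string left to right and returns the first match it finds.
The match spans [0:4] → 'bfqf'.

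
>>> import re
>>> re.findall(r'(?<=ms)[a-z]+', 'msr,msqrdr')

['r', 'qrdr']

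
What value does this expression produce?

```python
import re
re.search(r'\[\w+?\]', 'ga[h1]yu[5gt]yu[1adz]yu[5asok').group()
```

'[h1]'

The match spans [2:6] → '[h1]'.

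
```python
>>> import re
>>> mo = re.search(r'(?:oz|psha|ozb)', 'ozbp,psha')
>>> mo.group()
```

The regex engine tests alternatives in the order written; an earlier branch that matches wins even if a later one would match more.
`re.search` scans for the first position where the pattern succeeds.
The match spans [0:2] → 'oz'.

'oz'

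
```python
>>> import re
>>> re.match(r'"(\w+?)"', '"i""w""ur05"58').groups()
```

('i',)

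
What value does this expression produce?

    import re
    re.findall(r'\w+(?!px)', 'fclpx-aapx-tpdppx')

Because the assertion is negative and zero-width, positions next to the forbidden text are skipped.
No capturing groups, so `findall` returns the 3 full match strings.

['fclpx', 'aapx', 'tpdppx']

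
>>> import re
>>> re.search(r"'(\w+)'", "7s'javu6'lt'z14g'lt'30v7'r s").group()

"'javu6'"

Unlike `match`, `search` isn't anchored — it looks for the pattern anywhere in the string.
The match spans [2:9] → "'javu6'".
Captured: group 1 = 'javu6'.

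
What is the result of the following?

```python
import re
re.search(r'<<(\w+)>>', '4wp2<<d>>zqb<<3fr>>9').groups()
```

('d',)

Unlike `match`, `search` isn't anchored — it looks for the pattern anywhere in the string.
The match spans [4:9] → '<<d>>'.
Captured: group 1 = 'd'.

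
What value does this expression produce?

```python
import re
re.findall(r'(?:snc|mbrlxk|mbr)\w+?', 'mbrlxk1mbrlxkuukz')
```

Alternation isn't longest-match — the leftmost alternative that fits at this position is chosen.
Walking the string: at [0:7] → 'mbrlxk1'; at [7:14] → 'mbrlxku'.
`findall` yields the raw match text (2 of them) because the pattern has no groups.

['mbrlxk1', 'mbrlxku']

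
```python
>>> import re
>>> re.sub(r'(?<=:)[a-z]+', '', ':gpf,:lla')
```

The positive lookaround only admits positions where the adjacent text matches; those characters stay outside the span.
Every occurrence is swapped for ''.

':,:'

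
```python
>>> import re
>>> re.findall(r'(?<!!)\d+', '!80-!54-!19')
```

['0', '4', '9']

`(?!…)`/`(?<!…)` only lets a position through if the neighbouring text does NOT match; no characters are consumed.
Walking the string: at [2:3] → '0'; at [6:7] → '4'; at [10:11] → '9'.
With no groups in the pattern, `findall` gives back each whole match — 3 here.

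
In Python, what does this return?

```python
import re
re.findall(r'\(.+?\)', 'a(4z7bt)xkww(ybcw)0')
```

['(4z7bt)', '(ybcw)']

Since nothing is captured, `findall` lists the 2 matched substrings directly.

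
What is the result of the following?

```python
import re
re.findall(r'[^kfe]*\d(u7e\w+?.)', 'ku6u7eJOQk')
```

Pattern: zero or more of any character except [kfe], then a digit; then the literal 'u7e', then one or more of a word character (lazy), then any character (captured).
With the lazy modifier that quantifier settles for the fewest repetitions that let the rest of the pattern succeed (the atoms after it are unaffected and can still be greedy).
Walking the string: at [1:8] match 'u6u7eJO', group 1 = 'u7eJO'.
One capturing group, so `findall` returns just the captured substring from the one match — 1 in all.

['u7eJO']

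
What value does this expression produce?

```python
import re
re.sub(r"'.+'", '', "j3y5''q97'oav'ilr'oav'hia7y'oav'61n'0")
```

'j3y50'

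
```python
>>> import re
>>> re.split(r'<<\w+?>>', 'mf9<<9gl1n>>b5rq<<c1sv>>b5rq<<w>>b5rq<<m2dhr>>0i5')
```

['mf9', 'b5rq', 'b5rq', 'b5rq', '0i5']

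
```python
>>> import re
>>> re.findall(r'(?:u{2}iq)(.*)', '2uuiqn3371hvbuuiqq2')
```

['n3371hvbuuiqq2']

Because there's exactly one group, `findall` drops the full match and keeps group 1 from the one hit.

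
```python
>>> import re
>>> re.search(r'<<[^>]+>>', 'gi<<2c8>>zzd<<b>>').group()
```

'<<2c8>>'

Unlike `match`, `search` isn't anchored — it looks for the pattern anywhere in the string.
The match spans [2:9] → '<<2c8>>'.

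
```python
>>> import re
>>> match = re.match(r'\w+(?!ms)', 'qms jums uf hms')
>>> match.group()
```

'qms'

Because the assertion is negative and zero-width, positions next to the forbidden text are skipped.
`re.match` won't scan ahead — the pattern has to work from the very first character.
The match spans [0:3] → 'qms'.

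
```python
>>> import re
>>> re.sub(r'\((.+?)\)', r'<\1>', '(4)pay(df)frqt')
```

'<4>pay<df>frqt'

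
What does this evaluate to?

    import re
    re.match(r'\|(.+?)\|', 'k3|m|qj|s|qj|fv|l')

None

`match` is anchored at position 0; if the pattern doesn't fit there, it returns None.
Here the pattern fails at index 0, so the call returns None.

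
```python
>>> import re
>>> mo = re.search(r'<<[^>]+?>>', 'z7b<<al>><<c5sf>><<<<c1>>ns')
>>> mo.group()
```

'<<al>>'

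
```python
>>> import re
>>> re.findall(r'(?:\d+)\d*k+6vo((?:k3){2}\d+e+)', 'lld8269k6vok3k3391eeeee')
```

This matches one or more of a digit (non-capturing group); then zero or more of a digit, then one or more of the literal 'k', then the literal '6vo'; then the literal 'k3' repeated 2 times, then one or more of a digit, then one or more of the literal 'e' (captured).
Because there's exactly one group, `findall` drops the full match and keeps group 1 from the one hit.

['k3k3391eeeee']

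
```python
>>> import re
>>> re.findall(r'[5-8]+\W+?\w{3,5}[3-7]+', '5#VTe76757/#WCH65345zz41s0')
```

['5#VTe76757']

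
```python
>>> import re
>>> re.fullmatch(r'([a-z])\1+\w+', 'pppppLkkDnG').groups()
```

The match spans [0:11] → 'pppppLkkDnG'.
Captured: group 1 = 'p'.

('p',)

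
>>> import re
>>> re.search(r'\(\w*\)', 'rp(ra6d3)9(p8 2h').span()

(2, 9)

`search` walks the string left to right and returns the first match it finds.
The match spans [2:9] → '(ra6d3)'.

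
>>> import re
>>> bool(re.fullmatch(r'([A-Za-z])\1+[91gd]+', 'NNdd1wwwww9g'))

`\1` is not a pattern — it's the concrete string captured by group 1, re-applied verbatim.
`re.fullmatch` requires the pattern to consume the entire string.
Here there's no way to consume every character, so the call returns None, and `bool(None)` is False.

False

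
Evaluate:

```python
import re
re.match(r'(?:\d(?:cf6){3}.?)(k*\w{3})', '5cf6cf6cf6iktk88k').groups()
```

The match spans [0:15] → '5cf6cf6cf6iktk8'.
Captured: group 1 = 'ktk8'.

('ktk8',)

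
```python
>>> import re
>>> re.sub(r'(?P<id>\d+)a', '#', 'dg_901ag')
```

'dg_#g'

The pattern matches one or more of a digit (captured as 'id'); then a literal 'a'.
Matches: at [3:7] → '901a'.
`sub` substitutes '#' at each match site.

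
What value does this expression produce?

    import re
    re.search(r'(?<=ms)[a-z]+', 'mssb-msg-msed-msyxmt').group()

'sb'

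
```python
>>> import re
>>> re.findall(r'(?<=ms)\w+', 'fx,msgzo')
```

Because the assertion is zero-width, the text it checks is not consumed and won't appear in the result.
Matches: at [5:8] → 'gzo'.
No capturing groups, so `findall` returns the 1 full match string.

['gzo']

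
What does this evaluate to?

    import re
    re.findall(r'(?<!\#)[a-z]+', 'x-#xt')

`(?!…)`/`(?<!…)` only lets a position through if the neighbouring text does NOT match; no characters are consumed.
Walking the string: at [0:1] → 'x'; at [4:5] → 't'.
Since nothing is captured, `findall` lists the 2 matched substrings directly.

['x', 't']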